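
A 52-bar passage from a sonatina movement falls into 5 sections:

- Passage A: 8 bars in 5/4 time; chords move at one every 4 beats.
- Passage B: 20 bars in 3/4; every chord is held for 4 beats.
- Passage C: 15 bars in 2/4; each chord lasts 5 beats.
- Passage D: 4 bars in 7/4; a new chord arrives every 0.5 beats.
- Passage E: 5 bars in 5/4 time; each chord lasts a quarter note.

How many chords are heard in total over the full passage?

A: 8 bars × 5 beats = 40 beats; 4 beats/chord → 10 chords.
B: 20 bars × 3 beats = 60 beats; 4 beats/chord → 15 chords.
C: 15 bars × 2 beats = 30 beats; 5 beats/chord → 6 chords.
D: 4 bars × 7 beats = 28 beats; 0.5 beats/chord → 56 chords.
E: 5 bars × 5 beats = 25 beats; 1 beat/chord → 25 chords.
Total: 10 + 15 + 6 + 56 + 25 = 112.

112 chords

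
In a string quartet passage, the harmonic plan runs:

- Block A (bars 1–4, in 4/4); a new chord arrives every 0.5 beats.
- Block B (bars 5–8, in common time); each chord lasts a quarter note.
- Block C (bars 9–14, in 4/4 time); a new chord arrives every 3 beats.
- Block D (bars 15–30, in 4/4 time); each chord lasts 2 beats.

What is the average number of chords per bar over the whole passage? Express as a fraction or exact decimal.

A: 4 bars of 4 beats is 16 beats; at 0.5 beats each that's 32 chords.
B: 4 bars of 4 beats is 16 beats; at 1 beat each that's 16 chords.
C: 6 bars of 4 beats is 24 beats; at 3 beats each that's 8 chords.
D: 16 bars of 4 beats is 64 beats; at 2 beats each that's 32 chords.
Overall: 88 chords over 30 bars → 88/30 = 44/15 chords per bar.

44/15 chords per bar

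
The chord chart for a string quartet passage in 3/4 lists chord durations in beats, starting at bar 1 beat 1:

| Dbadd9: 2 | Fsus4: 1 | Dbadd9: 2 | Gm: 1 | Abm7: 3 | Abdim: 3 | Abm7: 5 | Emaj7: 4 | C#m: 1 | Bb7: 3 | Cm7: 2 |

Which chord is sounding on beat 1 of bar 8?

C#m

Beat 1 of bar 8 is beat (8−1)×3 + 1 = 22 overall.
Running totals: Dbadd9 ends at 2, Fsus4 ends at 3, Dbadd9 ends at 5, Gm ends at 6, Abm7 ends at 9, Abdim ends at 12, Abm7 ends at 17, Emaj7 ends at 21, C#m ends at 22.
Beat 22 falls within C#m.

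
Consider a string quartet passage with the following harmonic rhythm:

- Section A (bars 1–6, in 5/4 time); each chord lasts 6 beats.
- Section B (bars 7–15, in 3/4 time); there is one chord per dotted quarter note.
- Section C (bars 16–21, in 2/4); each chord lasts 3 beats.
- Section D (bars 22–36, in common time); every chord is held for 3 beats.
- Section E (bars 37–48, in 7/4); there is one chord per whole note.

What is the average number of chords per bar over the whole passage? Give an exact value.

17/12 chords per bar

A: 6 × 5 = 30 beats ÷ 6 = 5 chords.
B: 9 × 3 = 27 beats ÷ 1.5 = 18 chords.
C: 6 × 2 = 12 beats ÷ 3 = 4 chords.
D: 15 × 4 = 60 beats ÷ 3 = 20 chords.
E: 12 × 7 = 84 beats ÷ 4 = 21 chords.
Overall: 68 chords over 48 bars → 68/48 = 17/12 chords per bar.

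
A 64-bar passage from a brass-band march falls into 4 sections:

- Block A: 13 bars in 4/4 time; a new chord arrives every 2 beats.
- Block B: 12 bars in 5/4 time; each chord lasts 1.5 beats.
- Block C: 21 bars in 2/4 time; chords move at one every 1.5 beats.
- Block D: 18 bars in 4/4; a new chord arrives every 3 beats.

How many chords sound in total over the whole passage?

118 chords

A: 13·4 = 52 beats, 52/2 = 26 chords.
B: 12·5 = 60 beats, 60/1.5 = 40 chords.
C: 21·2 = 42 beats, 42/1.5 = 28 chords.
D: 18·4 = 72 beats, 72/3 = 24 chords.
Total: 26 + 40 + 28 + 24 = 118.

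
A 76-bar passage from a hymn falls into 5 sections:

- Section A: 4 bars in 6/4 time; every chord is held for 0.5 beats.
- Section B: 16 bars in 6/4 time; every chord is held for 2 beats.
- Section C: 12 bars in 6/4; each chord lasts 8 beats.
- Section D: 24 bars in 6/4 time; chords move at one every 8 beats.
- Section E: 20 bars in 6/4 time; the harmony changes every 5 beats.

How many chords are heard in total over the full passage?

147 chords

A: 4 bars × 6 beats = 24 beats; 0.5 beats/chord → 48 chords.
B: 16 bars × 6 beats = 96 beats; 2 beats/chord → 48 chords.
C: 12 bars × 6 beats = 72 beats; 8 beats/chord → 9 chords.
D: 24 bars × 6 beats = 144 beats; 8 beats/chord → 18 chords.
E: 20 bars × 6 beats = 120 beats; 5 beats/chord → 24 chords.
Total: 48 + 48 + 9 + 18 + 24 = 147.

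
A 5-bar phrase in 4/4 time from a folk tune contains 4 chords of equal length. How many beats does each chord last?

5 beats

5 bars × 4 beats/bar = 20 beats total.
20 beats ÷ 4 chords = 5 beats per chord.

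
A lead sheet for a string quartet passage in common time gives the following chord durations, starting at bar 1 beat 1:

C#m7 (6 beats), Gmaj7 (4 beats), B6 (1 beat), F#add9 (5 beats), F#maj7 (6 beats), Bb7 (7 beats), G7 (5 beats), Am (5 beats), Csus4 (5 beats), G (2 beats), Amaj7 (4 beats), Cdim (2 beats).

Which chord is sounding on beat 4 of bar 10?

Beat 4 of bar 10 is beat (10−1)×4 + 4 = 40 overall.
Running totals: C#m7 ends at 6, Gmaj7 ends at 10, B6 ends at 11, F#add9 ends at 16, F#maj7 ends at 22, Bb7 ends at 29, G7 ends at 34, Am ends at 39, Csus4 ends at 44.
Beat 40 falls within Csus4.

Csus4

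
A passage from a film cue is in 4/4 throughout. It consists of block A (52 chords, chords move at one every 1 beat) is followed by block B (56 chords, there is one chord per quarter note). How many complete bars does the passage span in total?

A: 52 × 1 = 52 beats = 13 bars.
B: 56 × 1 = 56 beats = 14 bars.
Total: 13 + 14 = 27 bars.

27 bars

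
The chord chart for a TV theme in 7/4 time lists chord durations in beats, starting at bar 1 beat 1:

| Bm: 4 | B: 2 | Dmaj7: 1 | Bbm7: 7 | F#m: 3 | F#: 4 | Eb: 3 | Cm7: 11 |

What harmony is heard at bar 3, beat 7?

Beat 7 of bar 3 is beat (3−1)×7 + 7 = 21 overall.
Running totals: Bm ends at 4, B ends at 6, Dmaj7 ends at 7, Bbm7 ends at 14, F#m ends at 17, F# ends at 21.
Beat 21 falls within F#.

F#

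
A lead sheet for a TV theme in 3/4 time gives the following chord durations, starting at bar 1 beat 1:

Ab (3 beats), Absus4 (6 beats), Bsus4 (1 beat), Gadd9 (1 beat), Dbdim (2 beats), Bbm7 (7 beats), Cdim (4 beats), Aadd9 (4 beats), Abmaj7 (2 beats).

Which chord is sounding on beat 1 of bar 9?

Beat 1 of bar 9 is beat (9−1)×3 + 1 = 25 overall.
Running totals: Ab ends at 3, Absus4 ends at 9, Bsus4 ends at 10, Gadd9 ends at 11, Dbdim ends at 13, Bbm7 ends at 20, Cdim ends at 24, Aadd9 ends at 28.
Beat 25 falls within Aadd9.

Aadd9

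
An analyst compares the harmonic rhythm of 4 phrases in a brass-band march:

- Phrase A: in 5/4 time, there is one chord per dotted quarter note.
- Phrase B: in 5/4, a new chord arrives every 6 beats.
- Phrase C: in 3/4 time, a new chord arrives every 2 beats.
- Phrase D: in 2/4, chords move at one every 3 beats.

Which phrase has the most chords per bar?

A: 5 beats/bar ÷ 1.5 beats/chord = 10/3 chords/bar.
B: 5 beats/bar ÷ 6 beats/chord = 5/6 chords/bar.
C: 3 beats/bar ÷ 2 beats/chord = 1.5 chords/bar.
D: 2 beats/bar ÷ 3 beats/chord = 2/3 chords/bar.
Fastest is A at 10/3 chords/bar.

Phrase A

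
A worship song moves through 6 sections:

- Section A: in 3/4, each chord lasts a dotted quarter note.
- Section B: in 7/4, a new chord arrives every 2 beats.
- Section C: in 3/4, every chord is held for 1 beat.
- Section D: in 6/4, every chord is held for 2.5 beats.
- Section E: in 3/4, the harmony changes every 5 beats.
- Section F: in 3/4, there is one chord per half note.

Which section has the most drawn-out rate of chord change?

Section E

A: 3/1.5 = 2 chords/bar.
B: 7/2 = 3.5 chords/bar.
C: 3/1 = 3 chords/bar.
D: 6/2.5 = 2.4 chords/bar.
E: 3/5 = 0.6 chords/bar.
F: 3/2 = 1.5 chords/bar.
Slowest is E at 0.6 chords/bar.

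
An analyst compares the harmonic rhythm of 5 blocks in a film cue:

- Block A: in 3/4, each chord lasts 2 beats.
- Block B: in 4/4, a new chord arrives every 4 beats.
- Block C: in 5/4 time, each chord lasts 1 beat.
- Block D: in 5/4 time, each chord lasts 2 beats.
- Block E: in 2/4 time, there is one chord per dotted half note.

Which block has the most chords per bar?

Block C

A: 3/2 = 1.5 chords/bar.
B: 4/4 = 1 chord/bar.
C: 5/1 = 5 chords/bar.
D: 5/2 = 2.5 chords/bar.
E: 2/3 = 2/3 chords/bar.
Fastest is C at 5 chords/bar.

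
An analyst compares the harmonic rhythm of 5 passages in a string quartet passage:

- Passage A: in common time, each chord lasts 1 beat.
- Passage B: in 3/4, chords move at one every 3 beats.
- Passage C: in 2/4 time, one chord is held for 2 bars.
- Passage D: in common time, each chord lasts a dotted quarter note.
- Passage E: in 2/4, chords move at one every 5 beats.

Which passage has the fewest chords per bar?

Passage E

A: each chord is 1 beat in 4/4, so 4 per bar.
B: each chord is 3 beats in 3/4, so 1 per bar.
C: each chord is 4 beats in 2/4, so 0.5 per bar.
D: each chord is 1.5 beats in 4/4, so 8/3 per bar.
E: each chord is 5 beats in 2/4, so 0.4 per bar.
Slowest is E at 0.4 chords/bar.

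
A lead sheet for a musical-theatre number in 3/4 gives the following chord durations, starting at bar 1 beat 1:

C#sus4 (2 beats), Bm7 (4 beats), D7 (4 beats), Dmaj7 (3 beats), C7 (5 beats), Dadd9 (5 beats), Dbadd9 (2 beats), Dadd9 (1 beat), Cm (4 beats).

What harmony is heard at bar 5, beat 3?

C7

Beat 3 of bar 5 is beat (5−1)×3 + 3 = 15 overall.
Running totals: C#sus4 ends at 2, Bm7 ends at 6, D7 ends at 10, Dmaj7 ends at 13, C7 ends at 18.
Beat 15 falls within C7.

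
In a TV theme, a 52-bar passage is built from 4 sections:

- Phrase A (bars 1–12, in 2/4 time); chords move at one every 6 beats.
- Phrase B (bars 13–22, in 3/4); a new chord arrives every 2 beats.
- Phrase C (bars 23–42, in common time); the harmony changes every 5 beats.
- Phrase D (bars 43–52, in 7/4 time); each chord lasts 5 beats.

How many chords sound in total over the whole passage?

49 chords

A: 12 bars × 2 beats = 24 beats; 6 beats/chord → 4 chords.
B: 10 bars × 3 beats = 30 beats; 2 beats/chord → 15 chords.
C: 20 bars × 4 beats = 80 beats; 5 beats/chord → 16 chords.
D: 10 bars × 7 beats = 70 beats; 5 beats/chord → 14 chords.
Total: 4 + 15 + 16 + 14 = 49.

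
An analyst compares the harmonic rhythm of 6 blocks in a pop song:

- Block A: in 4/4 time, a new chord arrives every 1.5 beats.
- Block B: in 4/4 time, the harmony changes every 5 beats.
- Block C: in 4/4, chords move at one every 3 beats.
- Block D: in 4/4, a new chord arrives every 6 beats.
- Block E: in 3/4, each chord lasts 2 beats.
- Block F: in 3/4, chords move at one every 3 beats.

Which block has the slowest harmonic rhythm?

A: 4/1.5 = 8/3 chords/bar.
B: 4/5 = 0.8 chords/bar.
C: 4/3 = 4/3 chords/bar.
D: 4/6 = 2/3 chords/bar.
E: 3/2 = 1.5 chords/bar.
F: 3/3 = 1 chord/bar.
Slowest is D at 2/3 chords/bar.

Block D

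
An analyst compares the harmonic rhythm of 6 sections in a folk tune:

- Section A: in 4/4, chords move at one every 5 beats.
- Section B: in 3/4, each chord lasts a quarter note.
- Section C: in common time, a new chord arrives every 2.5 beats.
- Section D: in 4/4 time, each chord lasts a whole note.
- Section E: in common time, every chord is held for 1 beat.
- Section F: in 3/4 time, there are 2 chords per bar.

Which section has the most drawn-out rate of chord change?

Section A

A: each chord is 5 beats in 4/4, so 0.8 per bar.
B: each chord is 1 beat in 3/4, so 3 per bar.
C: each chord is 2.5 beats in 4/4, so 1.6 per bar.
D: each chord is 4 beats in 4/4, so 1 per bar.
E: each chord is 1 beat in 4/4, so 4 per bar.
F: each chord is 1.5 beats in 3/4, so 2 per bar.
Slowest is A at 0.8 chords/bar.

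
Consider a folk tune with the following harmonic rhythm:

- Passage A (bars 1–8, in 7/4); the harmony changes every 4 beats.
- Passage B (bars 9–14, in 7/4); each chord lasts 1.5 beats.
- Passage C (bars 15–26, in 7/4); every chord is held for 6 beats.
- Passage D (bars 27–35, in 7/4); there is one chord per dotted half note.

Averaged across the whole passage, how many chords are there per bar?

A: 8 bars of 7 beats is 56 beats; at 4 beats each that's 14 chords.
B: 6 bars of 7 beats is 42 beats; at 1.5 beats each that's 28 chords.
C: 12 bars of 7 beats is 84 beats; at 6 beats each that's 14 chords.
D: 9 bars of 7 beats is 63 beats; at 3 beats each that's 21 chords.
Overall: 77 chords over 35 bars → 77/35 = 2.2 chords per bar.

2.2 chords per bar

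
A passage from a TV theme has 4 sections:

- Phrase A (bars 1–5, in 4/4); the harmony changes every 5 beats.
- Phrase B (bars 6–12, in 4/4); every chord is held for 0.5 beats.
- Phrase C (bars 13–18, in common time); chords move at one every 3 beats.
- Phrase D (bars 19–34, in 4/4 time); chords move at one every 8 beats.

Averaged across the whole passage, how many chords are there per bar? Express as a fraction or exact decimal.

38/17 chords per bar

A: 5 × 4 = 20 beats ÷ 5 = 4 chords.
B: 7 × 4 = 28 beats ÷ 0.5 = 56 chords.
C: 6 × 4 = 24 beats ÷ 3 = 8 chords.
D: 16 × 4 = 64 beats ÷ 8 = 8 chords.
Overall: 76 chords over 34 bars → 76/34 = 38/17 chords per bar.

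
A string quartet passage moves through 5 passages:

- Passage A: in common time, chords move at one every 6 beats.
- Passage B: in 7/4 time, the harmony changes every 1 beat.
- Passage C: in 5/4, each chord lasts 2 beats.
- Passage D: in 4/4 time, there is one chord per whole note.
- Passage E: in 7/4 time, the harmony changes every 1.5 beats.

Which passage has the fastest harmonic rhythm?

Passage B

A: 4/6 = 2/3 chords/bar.
B: 7/1 = 7 chords/bar.
C: 5/2 = 2.5 chords/bar.
D: 4/4 = 1 chord/bar.
E: 7/1.5 = 14/3 chords/bar.
Fastest is B at 7 chords/bar.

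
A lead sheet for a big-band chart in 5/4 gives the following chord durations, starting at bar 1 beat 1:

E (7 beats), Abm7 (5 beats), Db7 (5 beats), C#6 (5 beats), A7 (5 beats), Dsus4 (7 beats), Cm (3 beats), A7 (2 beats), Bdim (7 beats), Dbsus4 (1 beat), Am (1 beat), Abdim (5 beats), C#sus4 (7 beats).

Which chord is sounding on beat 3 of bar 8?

Beat 3 of bar 8 is beat (8−1)×5 + 3 = 38 overall.
Running totals: E ends at 7, Abm7 ends at 12, Db7 ends at 17, C#6 ends at 22, A7 ends at 27, Dsus4 ends at 34, Cm ends at 37, A7 ends at 39.
Beat 38 falls within A7.

A7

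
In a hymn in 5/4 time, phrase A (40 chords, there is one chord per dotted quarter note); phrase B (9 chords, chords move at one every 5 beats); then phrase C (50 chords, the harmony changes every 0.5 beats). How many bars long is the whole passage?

A: 40 × 1.5 = 60 beats = 12 bars.
B: 9 × 5 = 45 beats = 9 bars.
C: 50 × 0.5 = 25 beats = 5 bars.
Total: 12 + 9 + 5 = 26 bars.

26 bars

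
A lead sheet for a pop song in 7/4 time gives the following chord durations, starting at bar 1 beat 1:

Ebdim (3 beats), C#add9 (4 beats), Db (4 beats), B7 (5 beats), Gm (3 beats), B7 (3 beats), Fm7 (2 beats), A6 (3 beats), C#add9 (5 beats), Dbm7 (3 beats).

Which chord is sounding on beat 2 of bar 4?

Fm7

Beat 2 of bar 4 is beat (4−1)×7 + 2 = 23 overall.
Running totals: Ebdim ends at 3, C#add9 ends at 7, Db ends at 11, B7 ends at 16, Gm ends at 19, B7 ends at 22, Fm7 ends at 24.
Beat 23 falls within Fm7.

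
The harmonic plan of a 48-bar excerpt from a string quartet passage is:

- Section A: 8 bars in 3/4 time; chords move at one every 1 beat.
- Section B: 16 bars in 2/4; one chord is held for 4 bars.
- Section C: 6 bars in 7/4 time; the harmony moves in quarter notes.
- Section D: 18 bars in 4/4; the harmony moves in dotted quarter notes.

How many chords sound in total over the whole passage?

118 chords

A: 8·3 = 24 beats, 24/1 = 24 chords.
B: 16·2 = 32 beats, 32/8 = 4 chords.
C: 6·7 = 42 beats, 42/1 = 42 chords.
D: 18·4 = 72 beats, 72/1.5 = 48 chords.
Total: 24 + 4 + 42 + 48 = 118.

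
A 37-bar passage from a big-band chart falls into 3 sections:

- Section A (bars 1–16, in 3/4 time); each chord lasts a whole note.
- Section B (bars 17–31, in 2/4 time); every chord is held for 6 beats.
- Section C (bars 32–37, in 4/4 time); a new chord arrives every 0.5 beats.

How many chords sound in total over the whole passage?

65 chords

A has 48 beats and chords last 4 each, so 12 chords.
B has 30 beats and chords last 6 each, so 5 chords.
C has 24 beats and chords last 0.5 each, so 48 chords.
Total: 12 + 5 + 48 = 65.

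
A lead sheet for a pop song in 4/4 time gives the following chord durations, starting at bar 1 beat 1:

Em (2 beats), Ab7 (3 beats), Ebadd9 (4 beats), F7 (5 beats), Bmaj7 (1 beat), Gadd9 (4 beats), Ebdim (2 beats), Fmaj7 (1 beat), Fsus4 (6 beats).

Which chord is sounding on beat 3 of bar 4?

Beat 3 of bar 4 is beat (4−1)×4 + 3 = 15 overall.
Running totals: Em ends at 2, Ab7 ends at 5, Ebadd9 ends at 9, F7 ends at 14, Bmaj7 ends at 15.
Beat 15 falls within Bmaj7.

Bmaj7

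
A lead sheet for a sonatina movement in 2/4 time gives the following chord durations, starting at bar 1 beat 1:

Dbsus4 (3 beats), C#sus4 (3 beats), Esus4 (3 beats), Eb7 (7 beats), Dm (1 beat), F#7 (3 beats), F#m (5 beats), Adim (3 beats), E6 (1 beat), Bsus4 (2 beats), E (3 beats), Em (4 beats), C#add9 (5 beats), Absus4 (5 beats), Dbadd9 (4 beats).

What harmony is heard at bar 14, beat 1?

Adim

Beat 1 of bar 14 is beat (14−1)×2 + 1 = 27 overall.
Running totals: Dbsus4 ends at 3, C#sus4 ends at 6, Esus4 ends at 9, Eb7 ends at 16, Dm ends at 17, F#7 ends at 20, F#m ends at 25, Adim ends at 28.
Beat 27 falls within Adim.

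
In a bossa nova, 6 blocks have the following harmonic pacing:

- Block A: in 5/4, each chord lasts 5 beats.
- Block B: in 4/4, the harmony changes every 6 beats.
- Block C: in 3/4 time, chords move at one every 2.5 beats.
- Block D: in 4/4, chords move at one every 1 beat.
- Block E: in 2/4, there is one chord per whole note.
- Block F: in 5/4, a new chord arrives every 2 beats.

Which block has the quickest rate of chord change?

A: 5 beats/bar ÷ 5 beats/chord = 1 chord/bar.
B: 4 beats/bar ÷ 6 beats/chord = 2/3 chords/bar.
C: 3 beats/bar ÷ 2.5 beats/chord = 1.2 chords/bar.
D: 4 beats/bar ÷ 1 beat/chord = 4 chords/bar.
E: 2 beats/bar ÷ 4 beats/chord = 0.5 chords/bar.
F: 5 beats/bar ÷ 2 beats/chord = 2.5 chords/bar.
Fastest is D at 4 chords/bar.

Block D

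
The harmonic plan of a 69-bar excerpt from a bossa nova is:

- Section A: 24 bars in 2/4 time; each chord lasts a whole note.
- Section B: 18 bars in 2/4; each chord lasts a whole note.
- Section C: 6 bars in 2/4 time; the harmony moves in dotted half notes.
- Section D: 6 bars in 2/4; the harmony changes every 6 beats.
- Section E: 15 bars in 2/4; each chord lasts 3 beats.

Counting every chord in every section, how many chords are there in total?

A has 48 beats and chords last 4 each, so 12 chords.
B has 36 beats and chords last 4 each, so 9 chords.
C has 12 beats and chords last 3 each, so 4 chords.
D has 12 beats and chords last 6 each, so 2 chords.
E has 30 beats and chords last 3 each, so 10 chords.
Total: 12 + 9 + 4 + 2 + 10 = 37.

37 chords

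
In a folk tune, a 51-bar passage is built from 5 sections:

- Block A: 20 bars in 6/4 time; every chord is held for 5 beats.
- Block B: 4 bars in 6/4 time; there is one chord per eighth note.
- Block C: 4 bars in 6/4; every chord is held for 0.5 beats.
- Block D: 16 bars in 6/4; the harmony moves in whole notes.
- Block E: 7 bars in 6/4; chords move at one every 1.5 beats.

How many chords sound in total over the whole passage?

A: 20 bars × 6 beats = 120 beats; 5 beats/chord → 24 chords.
B: 4 bars × 6 beats = 24 beats; 0.5 beats/chord → 48 chords.
C: 4 bars × 6 beats = 24 beats; 0.5 beats/chord → 48 chords.
D: 16 bars × 6 beats = 96 beats; 4 beats/chord → 24 chords.
E: 7 bars × 6 beats = 42 beats; 1.5 beats/chord → 28 chords.
Total: 24 + 48 + 48 + 24 + 28 = 172.

172 chords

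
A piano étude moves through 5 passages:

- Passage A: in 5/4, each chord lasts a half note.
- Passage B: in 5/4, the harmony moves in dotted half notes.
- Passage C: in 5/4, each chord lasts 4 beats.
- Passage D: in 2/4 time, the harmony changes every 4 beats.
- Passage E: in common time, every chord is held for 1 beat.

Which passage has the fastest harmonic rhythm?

A: 5/2 = 2.5 chords/bar.
B: 5/3 = 5/3 chords/bar.
C: 5/4 = 1.25 chords/bar.
D: 2/4 = 0.5 chords/bar.
E: 4/1 = 4 chords/bar.
Fastest is E at 4 chords/bar.

Passage E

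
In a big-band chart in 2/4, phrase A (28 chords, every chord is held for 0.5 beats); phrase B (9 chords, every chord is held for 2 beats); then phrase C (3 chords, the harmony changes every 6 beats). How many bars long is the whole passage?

A: 28 × 0.5 = 14 beats = 7 bars.
B: 9 × 2 = 18 beats = 9 bars.
C: 3 × 6 = 18 beats = 9 bars.
Total: 7 + 9 + 9 = 25 bars.

25 bars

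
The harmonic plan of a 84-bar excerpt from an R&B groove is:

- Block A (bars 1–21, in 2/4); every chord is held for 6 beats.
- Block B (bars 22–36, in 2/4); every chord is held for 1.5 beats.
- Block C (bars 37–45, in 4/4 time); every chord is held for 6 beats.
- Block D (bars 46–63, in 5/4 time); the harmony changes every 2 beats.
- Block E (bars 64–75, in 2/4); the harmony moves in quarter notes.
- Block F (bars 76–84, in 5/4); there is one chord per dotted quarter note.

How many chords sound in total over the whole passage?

A: 21 bars × 2 beats = 42 beats; 6 beats/chord → 7 chords.
B: 15 bars × 2 beats = 30 beats; 1.5 beats/chord → 20 chords.
C: 9 bars × 4 beats = 36 beats; 6 beats/chord → 6 chords.
D: 18 bars × 5 beats = 90 beats; 2 beats/chord → 45 chords.
E: 12 bars × 2 beats = 24 beats; 1 beat/chord → 24 chords.
F: 9 bars × 5 beats = 45 beats; 1.5 beats/chord → 30 chords.
Total: 7 + 20 + 6 + 45 + 24 + 30 = 132.

132 chords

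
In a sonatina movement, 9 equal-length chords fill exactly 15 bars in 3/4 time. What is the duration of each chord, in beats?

15 bars × 3 beats/bar = 45 beats total.
45 beats ÷ 9 chords = 5 beats per chord.

5 beats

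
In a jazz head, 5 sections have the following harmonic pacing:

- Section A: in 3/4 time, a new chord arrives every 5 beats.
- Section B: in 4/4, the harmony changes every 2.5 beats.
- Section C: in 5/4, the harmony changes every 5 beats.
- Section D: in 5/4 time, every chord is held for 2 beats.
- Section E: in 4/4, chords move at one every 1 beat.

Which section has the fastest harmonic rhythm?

Section E

A: each chord is 5 beats in 3/4, so 0.6 per bar.
B: each chord is 2.5 beats in 4/4, so 1.6 per bar.
C: each chord is 5 beats in 5/4, so 1 per bar.
D: each chord is 2 beats in 5/4, so 2.5 per bar.
E: each chord is 1 beat in 4/4, so 4 per bar.
Fastest is E at 4 chords/bar.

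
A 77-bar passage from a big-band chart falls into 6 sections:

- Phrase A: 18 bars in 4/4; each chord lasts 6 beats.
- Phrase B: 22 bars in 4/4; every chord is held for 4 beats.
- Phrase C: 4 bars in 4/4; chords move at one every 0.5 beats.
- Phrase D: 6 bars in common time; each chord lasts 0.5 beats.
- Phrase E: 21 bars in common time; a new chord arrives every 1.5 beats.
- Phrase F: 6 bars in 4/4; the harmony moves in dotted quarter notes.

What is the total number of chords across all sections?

186 chords

A has 72 beats and chords last 6 each, so 12 chords.
B has 88 beats and chords last 4 each, so 22 chords.
C has 16 beats and chords last 0.5 each, so 32 chords.
D has 24 beats and chords last 0.5 each, so 48 chords.
E has 84 beats and chords last 1.5 each, so 56 chords.
F has 24 beats and chords last 1.5 each, so 16 chords.
Total: 12 + 22 + 32 + 48 + 56 + 16 = 186.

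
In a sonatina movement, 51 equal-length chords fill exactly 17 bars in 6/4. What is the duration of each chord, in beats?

17 bars × 6 beats/bar = 102 beats total.
102 beats ÷ 51 chords = 2 beats per chord.
(That is a half note.)

2 beats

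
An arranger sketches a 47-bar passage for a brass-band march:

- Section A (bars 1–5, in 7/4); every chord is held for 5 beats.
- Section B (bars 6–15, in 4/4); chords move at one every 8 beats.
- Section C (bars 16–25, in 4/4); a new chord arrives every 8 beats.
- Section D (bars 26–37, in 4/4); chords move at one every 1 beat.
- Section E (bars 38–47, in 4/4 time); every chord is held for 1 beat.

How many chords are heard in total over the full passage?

A: 5 bars × 7 beats = 35 beats; 5 beats/chord → 7 chords.
B: 10 bars × 4 beats = 40 beats; 8 beats/chord → 5 chords.
C: 10 bars × 4 beats = 40 beats; 8 beats/chord → 5 chords.
D: 12 bars × 4 beats = 48 beats; 1 beat/chord → 48 chords.
E: 10 bars × 4 beats = 40 beats; 1 beat/chord → 40 chords.
Total: 7 + 5 + 5 + 48 + 40 = 105.

105 chords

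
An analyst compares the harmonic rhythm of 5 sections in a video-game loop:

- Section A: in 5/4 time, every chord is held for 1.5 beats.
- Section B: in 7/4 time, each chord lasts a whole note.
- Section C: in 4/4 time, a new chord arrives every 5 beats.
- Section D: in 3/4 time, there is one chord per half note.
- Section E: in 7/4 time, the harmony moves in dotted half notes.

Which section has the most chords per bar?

Section A

A: each chord is 1.5 beats in 5/4, so 10/3 per bar.
B: each chord is 4 beats in 7/4, so 1.75 per bar.
C: each chord is 5 beats in 4/4, so 0.8 per bar.
D: each chord is 2 beats in 3/4, so 1.5 per bar.
E: each chord is 3 beats in 7/4, so 7/3 per bar.
Fastest is A at 10/3 chords/bar.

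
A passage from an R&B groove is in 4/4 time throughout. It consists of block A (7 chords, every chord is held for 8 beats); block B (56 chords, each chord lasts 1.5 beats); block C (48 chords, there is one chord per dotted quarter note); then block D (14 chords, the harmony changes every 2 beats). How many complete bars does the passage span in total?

A: 7 × 8 = 56 beats = 14 bars.
B: 56 × 1.5 = 84 beats = 21 bars.
C: 48 × 1.5 = 72 beats = 18 bars.
D: 14 × 2 = 28 beats = 7 bars.
Total: 14 + 21 + 18 + 7 = 60 bars.

60 bars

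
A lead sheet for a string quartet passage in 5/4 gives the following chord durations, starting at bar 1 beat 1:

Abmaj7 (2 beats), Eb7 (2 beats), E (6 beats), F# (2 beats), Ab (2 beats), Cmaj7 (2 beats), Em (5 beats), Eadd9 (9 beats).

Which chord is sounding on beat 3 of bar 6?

Eadd9

Beat 3 of bar 6 is beat (6−1)×5 + 3 = 28 overall.
Running totals: Abmaj7 ends at 2, Eb7 ends at 4, E ends at 10, F# ends at 12, Ab ends at 14, Cmaj7 ends at 16, Em ends at 21, Eadd9 ends at 30.
Beat 28 falls within Eadd9.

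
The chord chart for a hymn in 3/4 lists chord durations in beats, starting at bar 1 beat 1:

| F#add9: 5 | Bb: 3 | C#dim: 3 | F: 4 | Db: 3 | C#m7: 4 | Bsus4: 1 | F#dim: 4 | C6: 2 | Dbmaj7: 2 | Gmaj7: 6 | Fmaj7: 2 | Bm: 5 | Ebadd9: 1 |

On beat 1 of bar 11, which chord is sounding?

Beat 1 of bar 11 is beat (11−1)×3 + 1 = 31 overall.
Running totals: F#add9 ends at 5, Bb ends at 8, C#dim ends at 11, F ends at 15, Db ends at 18, C#m7 ends at 22, Bsus4 ends at 23, F#dim ends at 27, C6 ends at 29, Dbmaj7 ends at 31.
Beat 31 falls within Dbmaj7.

Dbmaj7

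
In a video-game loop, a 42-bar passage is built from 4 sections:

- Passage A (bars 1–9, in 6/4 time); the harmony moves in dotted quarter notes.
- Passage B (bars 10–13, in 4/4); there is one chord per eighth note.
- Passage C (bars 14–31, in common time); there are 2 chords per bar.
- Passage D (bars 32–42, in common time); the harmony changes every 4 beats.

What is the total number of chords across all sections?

A: 9 bars × 6 beats = 54 beats; 1.5 beats/chord → 36 chords.
B: 4 bars × 4 beats = 16 beats; 0.5 beats/chord → 32 chords.
C: 18 bars × 4 beats = 72 beats; 2 beats/chord → 36 chords.
D: 11 bars × 4 beats = 44 beats; 4 beats/chord → 11 chords.
Total: 36 + 32 + 36 + 11 = 115.

115 chords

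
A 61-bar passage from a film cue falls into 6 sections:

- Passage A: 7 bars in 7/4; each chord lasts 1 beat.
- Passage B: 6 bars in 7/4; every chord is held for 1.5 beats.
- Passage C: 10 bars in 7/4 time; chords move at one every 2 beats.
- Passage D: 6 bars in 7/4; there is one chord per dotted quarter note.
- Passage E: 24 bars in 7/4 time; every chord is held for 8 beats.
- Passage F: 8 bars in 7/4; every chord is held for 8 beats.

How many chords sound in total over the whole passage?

168 chords

A: 7·7 = 49 beats, 49/1 = 49 chords.
B: 6·7 = 42 beats, 42/1.5 = 28 chords.
C: 10·7 = 70 beats, 70/2 = 35 chords.
D: 6·7 = 42 beats, 42/1.5 = 28 chords.
E: 24·7 = 168 beats, 168/8 = 21 chords.
F: 8·7 = 56 beats, 56/8 = 7 chords.
Total: 49 + 28 + 35 + 28 + 21 + 7 = 168.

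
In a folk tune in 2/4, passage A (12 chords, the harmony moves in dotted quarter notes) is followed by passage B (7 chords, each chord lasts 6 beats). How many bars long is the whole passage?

30 bars

A: 12 × 1.5 = 18 beats = 9 bars.
B: 7 × 6 = 42 beats = 21 bars.
Total: 9 + 21 = 30 bars.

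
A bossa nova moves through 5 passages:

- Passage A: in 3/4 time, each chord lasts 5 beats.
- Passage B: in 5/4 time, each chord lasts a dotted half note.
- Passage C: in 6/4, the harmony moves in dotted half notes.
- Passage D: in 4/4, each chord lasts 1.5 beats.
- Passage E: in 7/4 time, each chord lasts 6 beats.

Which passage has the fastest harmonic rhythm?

Passage D

A: 3/5 = 0.6 chords/bar.
B: 5/3 = 5/3 chords/bar.
C: 6/3 = 2 chords/bar.
D: 4/1.5 = 8/3 chords/bar.
E: 7/6 = 7/6 chords/bar.
Fastest is D at 8/3 chords/bar.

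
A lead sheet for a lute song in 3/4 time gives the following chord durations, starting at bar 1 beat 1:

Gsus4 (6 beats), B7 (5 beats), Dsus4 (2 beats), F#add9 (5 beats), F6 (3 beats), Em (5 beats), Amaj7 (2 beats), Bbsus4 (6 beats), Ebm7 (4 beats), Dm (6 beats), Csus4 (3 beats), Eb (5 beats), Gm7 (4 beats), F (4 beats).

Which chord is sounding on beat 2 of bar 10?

Beat 2 of bar 10 is beat (10−1)×3 + 2 = 29 overall.
Running totals: Gsus4 ends at 6, B7 ends at 11, Dsus4 ends at 13, F#add9 ends at 18, F6 ends at 21, Em ends at 26, Amaj7 ends at 28, Bbsus4 ends at 34.
Beat 29 falls within Bbsus4.

Bbsus4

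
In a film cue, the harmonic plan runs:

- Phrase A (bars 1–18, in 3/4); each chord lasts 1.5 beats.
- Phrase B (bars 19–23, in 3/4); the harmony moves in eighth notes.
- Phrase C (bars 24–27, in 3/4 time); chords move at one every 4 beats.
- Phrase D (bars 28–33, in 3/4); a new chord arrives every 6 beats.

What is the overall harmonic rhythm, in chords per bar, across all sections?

A: 18 bars of 3 beats is 54 beats; at 1.5 beats each that's 36 chords.
B: 5 bars of 3 beats is 15 beats; at 0.5 beats each that's 30 chords.
C: 4 bars of 3 beats is 12 beats; at 4 beats each that's 3 chords.
D: 6 bars of 3 beats is 18 beats; at 6 beats each that's 3 chords.
Overall: 72 chords over 33 bars → 72/33 = 24/11 chords per bar.

24/11 chords per bar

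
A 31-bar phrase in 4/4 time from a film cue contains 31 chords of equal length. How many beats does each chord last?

4 beats

31 bars × 4 beats/bar = 124 beats total.
124 beats ÷ 31 chords = 4 beats per chord.
(That is a whole note.)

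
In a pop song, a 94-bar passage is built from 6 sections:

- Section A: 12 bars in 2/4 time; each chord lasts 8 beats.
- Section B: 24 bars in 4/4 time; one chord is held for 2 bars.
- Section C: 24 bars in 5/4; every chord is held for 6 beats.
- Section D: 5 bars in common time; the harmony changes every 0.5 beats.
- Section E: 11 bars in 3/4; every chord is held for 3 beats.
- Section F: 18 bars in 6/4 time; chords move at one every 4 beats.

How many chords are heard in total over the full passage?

A: 12·2 = 24 beats, 24/8 = 3 chords.
B: 24·4 = 96 beats, 96/8 = 12 chords.
C: 24·5 = 120 beats, 120/6 = 20 chords.
D: 5·4 = 20 beats, 20/0.5 = 40 chords.
E: 11·3 = 33 beats, 33/3 = 11 chords.
F: 18·6 = 108 beats, 108/4 = 27 chords.
Total: 3 + 12 + 20 + 40 + 11 + 27 = 113.

113 chords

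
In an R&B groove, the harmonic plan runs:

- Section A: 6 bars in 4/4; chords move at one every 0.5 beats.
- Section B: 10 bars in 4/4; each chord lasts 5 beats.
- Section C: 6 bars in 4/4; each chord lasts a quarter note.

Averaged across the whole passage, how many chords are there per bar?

A: 6 × 4 = 24 beats ÷ 0.5 = 48 chords.
B: 10 × 4 = 40 beats ÷ 5 = 8 chords.
C: 6 × 4 = 24 beats ÷ 1 = 24 chords.
Overall: 80 chords over 22 bars → 80/22 = 40/11 chords per bar.

40/11 chords per bar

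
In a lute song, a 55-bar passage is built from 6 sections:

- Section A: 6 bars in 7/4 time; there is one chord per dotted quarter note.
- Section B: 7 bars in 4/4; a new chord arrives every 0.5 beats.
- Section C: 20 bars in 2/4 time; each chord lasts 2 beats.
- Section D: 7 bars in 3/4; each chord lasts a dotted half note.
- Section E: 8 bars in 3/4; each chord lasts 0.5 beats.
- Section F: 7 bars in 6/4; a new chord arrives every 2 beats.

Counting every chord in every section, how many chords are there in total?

A: 6·7 = 42 beats, 42/1.5 = 28 chords.
B: 7·4 = 28 beats, 28/0.5 = 56 chords.
C: 20·2 = 40 beats, 40/2 = 20 chords.
D: 7·3 = 21 beats, 21/3 = 7 chords.
E: 8·3 = 24 beats, 24/0.5 = 48 chords.
F: 7·6 = 42 beats, 42/2 = 21 chords.
Total: 28 + 56 + 20 + 7 + 48 + 21 = 180.

180 chords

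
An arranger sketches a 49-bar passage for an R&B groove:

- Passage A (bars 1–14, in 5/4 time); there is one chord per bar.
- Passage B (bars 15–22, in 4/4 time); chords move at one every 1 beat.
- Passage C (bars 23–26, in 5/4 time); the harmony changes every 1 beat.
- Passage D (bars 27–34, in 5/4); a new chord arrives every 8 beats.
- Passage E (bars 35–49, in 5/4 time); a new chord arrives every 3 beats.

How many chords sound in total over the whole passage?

96 chords

A: 14·5 = 70 beats, 70/5 = 14 chords.
B: 8·4 = 32 beats, 32/1 = 32 chords.
C: 4·5 = 20 beats, 20/1 = 20 chords.
D: 8·5 = 40 beats, 40/8 = 5 chords.
E: 15·5 = 75 beats, 75/3 = 25 chords.
Total: 14 + 32 + 20 + 5 + 25 = 96.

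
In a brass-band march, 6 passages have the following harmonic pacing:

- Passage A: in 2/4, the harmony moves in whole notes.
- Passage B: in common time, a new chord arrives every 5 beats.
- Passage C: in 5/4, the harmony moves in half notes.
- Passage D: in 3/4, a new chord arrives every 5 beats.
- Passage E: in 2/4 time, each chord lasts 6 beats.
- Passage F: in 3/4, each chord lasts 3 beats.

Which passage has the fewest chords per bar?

Passage E

A: each chord is 4 beats in 2/4, so 0.5 per bar.
B: each chord is 5 beats in 4/4, so 0.8 per bar.
C: each chord is 2 beats in 5/4, so 2.5 per bar.
D: each chord is 5 beats in 3/4, so 0.6 per bar.
E: each chord is 6 beats in 2/4, so 1/3 per bar.
F: each chord is 3 beats in 3/4, so 1 per bar.
Slowest is E at 1/3 chords/bar.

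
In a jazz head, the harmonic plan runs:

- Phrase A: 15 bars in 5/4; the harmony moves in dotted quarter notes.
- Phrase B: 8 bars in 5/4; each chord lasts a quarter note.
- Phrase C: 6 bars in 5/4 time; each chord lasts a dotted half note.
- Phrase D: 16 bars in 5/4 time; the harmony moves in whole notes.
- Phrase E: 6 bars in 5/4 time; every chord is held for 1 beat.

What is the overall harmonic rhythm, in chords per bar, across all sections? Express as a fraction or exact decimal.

A: 15 bars of 5 beats is 75 beats; at 1.5 beats each that's 50 chords.
B: 8 bars of 5 beats is 40 beats; at 1 beat each that's 40 chords.
C: 6 bars of 5 beats is 30 beats; at 3 beats each that's 10 chords.
D: 16 bars of 5 beats is 80 beats; at 4 beats each that's 20 chords.
E: 6 bars of 5 beats is 30 beats; at 1 beat each that's 30 chords.
Overall: 150 chords over 51 bars → 150/51 = 50/17 chords per bar.

50/17 chords per bar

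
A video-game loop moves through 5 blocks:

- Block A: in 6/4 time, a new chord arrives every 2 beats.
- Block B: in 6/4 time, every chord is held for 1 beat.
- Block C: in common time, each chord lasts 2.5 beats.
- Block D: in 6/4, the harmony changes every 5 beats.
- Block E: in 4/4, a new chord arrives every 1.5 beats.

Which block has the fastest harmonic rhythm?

A: 6 beats/bar ÷ 2 beats/chord = 3 chords/bar.
B: 6 beats/bar ÷ 1 beat/chord = 6 chords/bar.
C: 4 beats/bar ÷ 2.5 beats/chord = 1.6 chords/bar.
D: 6 beats/bar ÷ 5 beats/chord = 1.2 chords/bar.
E: 4 beats/bar ÷ 1.5 beats/chord = 8/3 chords/bar.
Fastest is B at 6 chords/bar.

Block B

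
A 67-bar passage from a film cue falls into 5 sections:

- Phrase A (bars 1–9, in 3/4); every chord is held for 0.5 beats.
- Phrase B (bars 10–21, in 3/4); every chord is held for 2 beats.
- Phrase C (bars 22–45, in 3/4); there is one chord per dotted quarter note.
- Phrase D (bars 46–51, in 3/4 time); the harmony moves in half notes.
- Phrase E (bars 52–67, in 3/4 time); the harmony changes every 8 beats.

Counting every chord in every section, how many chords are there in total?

A: 9 bars × 3 beats = 27 beats; 0.5 beats/chord → 54 chords.
B: 12 bars × 3 beats = 36 beats; 2 beats/chord → 18 chords.
C: 24 bars × 3 beats = 72 beats; 1.5 beats/chord → 48 chords.
D: 6 bars × 3 beats = 18 beats; 2 beats/chord → 9 chords.
E: 16 bars × 3 beats = 48 beats; 8 beats/chord → 6 chords.
Total: 54 + 18 + 48 + 9 + 6 = 135.

135 chords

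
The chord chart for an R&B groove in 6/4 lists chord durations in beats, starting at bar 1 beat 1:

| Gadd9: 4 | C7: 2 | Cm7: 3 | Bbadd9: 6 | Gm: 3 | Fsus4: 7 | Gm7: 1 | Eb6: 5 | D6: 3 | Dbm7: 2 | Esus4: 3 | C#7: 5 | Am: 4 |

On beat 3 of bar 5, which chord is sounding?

Beat 3 of bar 5 is beat (5−1)×6 + 3 = 27 overall.
Running totals: Gadd9 ends at 4, C7 ends at 6, Cm7 ends at 9, Bbadd9 ends at 15, Gm ends at 18, Fsus4 ends at 25, Gm7 ends at 26, Eb6 ends at 31.
Beat 27 falls within Eb6.

Eb6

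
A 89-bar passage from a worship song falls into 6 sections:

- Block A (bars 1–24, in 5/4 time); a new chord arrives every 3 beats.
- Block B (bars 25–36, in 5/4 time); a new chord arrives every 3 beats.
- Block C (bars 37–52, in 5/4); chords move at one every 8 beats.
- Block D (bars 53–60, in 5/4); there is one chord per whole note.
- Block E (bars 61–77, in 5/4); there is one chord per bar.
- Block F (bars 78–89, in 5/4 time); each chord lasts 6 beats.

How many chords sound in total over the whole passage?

A has 120 beats and chords last 3 each, so 40 chords.
B has 60 beats and chords last 3 each, so 20 chords.
C has 80 beats and chords last 8 each, so 10 chords.
D has 40 beats and chords last 4 each, so 10 chords.
E has 85 beats and chords last 5 each, so 17 chords.
F has 60 beats and chords last 6 each, so 10 chords.
Total: 40 + 20 + 10 + 10 + 17 + 10 = 107.

107 chords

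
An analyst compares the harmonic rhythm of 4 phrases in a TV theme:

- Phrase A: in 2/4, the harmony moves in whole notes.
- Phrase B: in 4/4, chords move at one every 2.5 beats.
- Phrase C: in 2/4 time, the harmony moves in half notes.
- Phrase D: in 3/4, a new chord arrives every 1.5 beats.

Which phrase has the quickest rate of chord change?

Phrase D

A: 2/4 = 0.5 chords/bar.
B: 4/2.5 = 1.6 chords/bar.
C: 2/2 = 1 chord/bar.
D: 3/1.5 = 2 chords/bar.
Fastest is D at 2 chords/bar.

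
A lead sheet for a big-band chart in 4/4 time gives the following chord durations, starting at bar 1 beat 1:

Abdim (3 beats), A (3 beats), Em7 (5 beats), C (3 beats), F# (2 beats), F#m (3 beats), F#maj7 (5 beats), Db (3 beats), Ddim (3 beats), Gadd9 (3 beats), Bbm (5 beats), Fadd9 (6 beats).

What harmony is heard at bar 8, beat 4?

Beat 4 of bar 8 is beat (8−1)×4 + 4 = 32 overall.
Running totals: Abdim ends at 3, A ends at 6, Em7 ends at 11, C ends at 14, F# ends at 16, F#m ends at 19, F#maj7 ends at 24, Db ends at 27, Ddim ends at 30, Gadd9 ends at 33.
Beat 32 falls within Gadd9.

Gadd9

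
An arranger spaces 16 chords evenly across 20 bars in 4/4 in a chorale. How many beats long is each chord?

5 beats

20 bars × 4 beats/bar = 80 beats total.
80 beats ÷ 16 chords = 5 beats per chord.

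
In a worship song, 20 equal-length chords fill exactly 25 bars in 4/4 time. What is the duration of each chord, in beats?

5 beats

25 bars × 4 beats/bar = 100 beats total.
100 beats ÷ 20 chords = 5 beats per chord.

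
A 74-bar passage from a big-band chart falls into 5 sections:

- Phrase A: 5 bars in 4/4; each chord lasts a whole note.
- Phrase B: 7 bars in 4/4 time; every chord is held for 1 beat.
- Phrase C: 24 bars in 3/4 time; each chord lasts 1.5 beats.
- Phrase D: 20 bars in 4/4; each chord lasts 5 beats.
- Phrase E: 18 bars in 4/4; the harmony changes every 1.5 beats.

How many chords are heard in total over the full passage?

145 chords

A: 5 bars × 4 beats = 20 beats; 4 beats/chord → 5 chords.
B: 7 bars × 4 beats = 28 beats; 1 beat/chord → 28 chords.
C: 24 bars × 3 beats = 72 beats; 1.5 beats/chord → 48 chords.
D: 20 bars × 4 beats = 80 beats; 5 beats/chord → 16 chords.
E: 18 bars × 4 beats = 72 beats; 1.5 beats/chord → 48 chords.
Total: 5 + 28 + 48 + 16 + 48 = 145.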